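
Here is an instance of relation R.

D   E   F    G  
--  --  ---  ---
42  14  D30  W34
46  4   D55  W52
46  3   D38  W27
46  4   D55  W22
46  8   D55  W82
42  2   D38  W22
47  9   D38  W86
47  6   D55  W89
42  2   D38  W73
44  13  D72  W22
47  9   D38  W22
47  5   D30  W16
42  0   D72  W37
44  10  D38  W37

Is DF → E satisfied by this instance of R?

(D=42, F=D30): 1 row → E = 14 ✓
(D=46, F=D55): 3 rows → E takes values {4, 8} — violation
(D=46, F=D38): 1 row → E = 3 ✓
(D=42, F=D38): 2 rows → E = 2, 2 ✓
(D=47, F=D38): 2 rows → E = 9, 9 ✓
(D=47, F=D55): 1 row → E = 6 ✓
(D=44, F=D72): 1 row → E = 13 ✓
(D=47, F=D30): 1 row → E = 5 ✓
(D=42, F=D72): 1 row → E = 0 ✓
(D=44, F=D38): 1 row → E = 10 ✓
Two rows agree on DF but differ on E, so DF → E does not hold.

No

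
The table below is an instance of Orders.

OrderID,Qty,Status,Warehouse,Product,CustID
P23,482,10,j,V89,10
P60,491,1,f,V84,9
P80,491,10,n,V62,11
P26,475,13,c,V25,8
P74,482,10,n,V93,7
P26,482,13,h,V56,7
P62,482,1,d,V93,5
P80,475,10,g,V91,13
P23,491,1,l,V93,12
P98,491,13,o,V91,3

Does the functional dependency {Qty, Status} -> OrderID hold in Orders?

(Qty=482, Status=10): 2 rows → OrderID takes values {P23, P74} — violation
(Qty=491, Status=1): 2 rows → OrderID takes values {P60, P23} — violation
(Qty=491, Status=10): 1 row → OrderID = P80 ✓
(Qty=475, Status=13): 1 row → OrderID = P26 ✓
(Qty=482, Status=13): 1 row → OrderID = P26 ✓
(Qty=482, Status=1): 1 row → OrderID = P62 ✓
(Qty=475, Status=10): 1 row → OrderID = P80 ✓
(Qty=491, Status=13): 1 row → OrderID = P98 ✓
Two rows agree on {Qty, Status} but differ on OrderID, so {Qty, Status} -> OrderID does not hold.

No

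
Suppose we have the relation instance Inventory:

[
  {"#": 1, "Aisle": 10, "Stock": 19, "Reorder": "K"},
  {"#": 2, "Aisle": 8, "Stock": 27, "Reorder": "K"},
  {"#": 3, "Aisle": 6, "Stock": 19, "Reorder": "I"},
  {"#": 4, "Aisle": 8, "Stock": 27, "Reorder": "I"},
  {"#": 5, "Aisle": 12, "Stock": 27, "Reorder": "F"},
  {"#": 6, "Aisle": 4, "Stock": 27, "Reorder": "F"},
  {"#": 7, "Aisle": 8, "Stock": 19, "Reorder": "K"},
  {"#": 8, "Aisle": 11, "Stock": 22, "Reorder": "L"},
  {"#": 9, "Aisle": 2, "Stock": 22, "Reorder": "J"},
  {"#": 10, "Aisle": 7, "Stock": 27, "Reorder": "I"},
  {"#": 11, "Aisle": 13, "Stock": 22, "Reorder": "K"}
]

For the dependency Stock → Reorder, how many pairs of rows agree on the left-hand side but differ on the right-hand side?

Stock=19: violating pairs (1,3), (3,7) — 2 pairs.
Stock=27: violating pairs (2,4), (2,5), (2,6), (2,10), (4,5), (4,6), (5,10), (6,10) — 8 pairs.
Stock=22: violating pairs (8,9), (8,11), (9,11) — 3 pairs.

13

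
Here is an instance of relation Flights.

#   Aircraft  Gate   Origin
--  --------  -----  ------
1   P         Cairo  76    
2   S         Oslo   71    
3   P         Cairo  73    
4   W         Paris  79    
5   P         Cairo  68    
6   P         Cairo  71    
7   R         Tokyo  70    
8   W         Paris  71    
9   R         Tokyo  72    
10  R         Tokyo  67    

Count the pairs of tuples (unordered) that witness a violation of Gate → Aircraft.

Gate=Cairo: all 4 rows agree on Aircraft — 0 pairs.
Gate=Paris: all 2 rows agree on Aircraft — 0 pairs.
Gate=Tokyo: all 3 rows agree on Aircraft — 0 pairs.

0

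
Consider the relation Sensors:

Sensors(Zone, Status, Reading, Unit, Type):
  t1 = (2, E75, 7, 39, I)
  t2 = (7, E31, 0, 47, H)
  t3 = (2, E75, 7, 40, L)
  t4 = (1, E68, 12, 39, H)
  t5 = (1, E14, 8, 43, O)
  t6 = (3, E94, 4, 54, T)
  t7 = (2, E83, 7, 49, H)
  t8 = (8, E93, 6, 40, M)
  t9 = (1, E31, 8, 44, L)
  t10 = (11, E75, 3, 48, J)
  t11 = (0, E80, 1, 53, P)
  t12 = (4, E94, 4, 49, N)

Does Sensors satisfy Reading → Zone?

Reading=7: rows 1, 3, 7 → Zone = 2, 2, 2 ✓
Reading=0: row 2 → Zone = 7 ✓
Reading=12: row 4 → Zone = 1 ✓
Reading=8: rows 5, 9 → Zone = 1, 1 ✓
Reading=4: rows 6, 12 → Zone takes values {3, 4} — violation
Reading=6: row 8 → Zone = 8 ✓
Reading=3: row 10 → Zone = 11 ✓
Reading=1: row 11 → Zone = 0 ✓
Two rows agree on Reading but differ on Zone, so Reading → Zone does not hold.

No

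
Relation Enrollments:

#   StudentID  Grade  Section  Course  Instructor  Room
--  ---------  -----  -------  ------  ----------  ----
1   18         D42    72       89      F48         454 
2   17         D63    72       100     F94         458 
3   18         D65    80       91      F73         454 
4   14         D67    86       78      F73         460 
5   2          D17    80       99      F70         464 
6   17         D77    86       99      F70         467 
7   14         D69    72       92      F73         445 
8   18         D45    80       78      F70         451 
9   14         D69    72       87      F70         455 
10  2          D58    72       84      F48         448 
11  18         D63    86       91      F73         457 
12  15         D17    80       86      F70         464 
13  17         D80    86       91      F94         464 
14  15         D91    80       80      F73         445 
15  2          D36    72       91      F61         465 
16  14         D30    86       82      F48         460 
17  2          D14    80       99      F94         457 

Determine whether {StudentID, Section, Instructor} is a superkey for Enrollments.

Yes

All 17 rows have distinct {StudentID, Section, Instructor} values, so {StudentID, Section, Instructor} → (all attributes) holds and {StudentID, Section, Instructor} is a superkey.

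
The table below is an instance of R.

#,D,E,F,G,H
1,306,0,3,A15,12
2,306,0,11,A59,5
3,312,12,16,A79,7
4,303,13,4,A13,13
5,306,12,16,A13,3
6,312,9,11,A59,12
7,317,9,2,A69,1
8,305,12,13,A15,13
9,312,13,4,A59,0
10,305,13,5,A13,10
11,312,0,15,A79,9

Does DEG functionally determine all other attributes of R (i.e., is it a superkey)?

All 11 rows have distinct DEG values, so DEG → (all attributes) holds and DEG is a superkey.

Yes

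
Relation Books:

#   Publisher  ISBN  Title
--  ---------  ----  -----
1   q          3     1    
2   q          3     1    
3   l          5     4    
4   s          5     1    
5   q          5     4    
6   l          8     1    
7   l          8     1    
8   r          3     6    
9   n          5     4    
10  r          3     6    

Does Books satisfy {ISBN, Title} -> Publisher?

(ISBN=3, Title=1): rows 1, 2 → Publisher = q, q ✓
(ISBN=5, Title=4): rows 3, 5, 9 → Publisher takes values {l, q, n} — violation
(ISBN=5, Title=1): row 4 → Publisher = s ✓
(ISBN=8, Title=1): rows 6, 7 → Publisher = l, l ✓
(ISBN=3, Title=6): rows 8, 10 → Publisher = r, r ✓
Two rows agree on {ISBN, Title} but differ on Publisher, so {ISBN, Title} -> Publisher does not hold.

No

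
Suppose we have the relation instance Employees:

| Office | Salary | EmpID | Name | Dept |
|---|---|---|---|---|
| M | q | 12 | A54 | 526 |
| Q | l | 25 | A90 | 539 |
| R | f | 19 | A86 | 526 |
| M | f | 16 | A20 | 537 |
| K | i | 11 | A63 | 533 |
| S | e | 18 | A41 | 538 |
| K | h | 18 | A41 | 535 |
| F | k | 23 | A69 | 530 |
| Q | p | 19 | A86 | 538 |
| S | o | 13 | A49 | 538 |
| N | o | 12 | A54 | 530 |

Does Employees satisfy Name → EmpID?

Name=A54: 2 rows → EmpID = 12, 12 ✓
Name=A90: 1 row → EmpID = 25 ✓
Name=A86: 2 rows → EmpID = 19, 19 ✓
Name=A20: 1 row → EmpID = 16 ✓
Name=A63: 1 row → EmpID = 11 ✓
Name=A41: 2 rows → EmpID = 18, 18 ✓
Name=A69: 1 row → EmpID = 23 ✓
Name=A49: 1 row → EmpID = 13 ✓
Every Name value is associated with a single EmpID value, so Name → EmpID holds.

Yes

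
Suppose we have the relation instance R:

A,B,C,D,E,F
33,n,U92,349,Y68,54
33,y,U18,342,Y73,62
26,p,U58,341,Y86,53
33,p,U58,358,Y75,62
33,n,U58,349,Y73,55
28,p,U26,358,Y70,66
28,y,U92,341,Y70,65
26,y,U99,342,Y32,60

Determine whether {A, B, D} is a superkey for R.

No

Two distinct rows share (A=33, B=n, D=349), so {A, B, D} does not determine every attribute — not a superkey.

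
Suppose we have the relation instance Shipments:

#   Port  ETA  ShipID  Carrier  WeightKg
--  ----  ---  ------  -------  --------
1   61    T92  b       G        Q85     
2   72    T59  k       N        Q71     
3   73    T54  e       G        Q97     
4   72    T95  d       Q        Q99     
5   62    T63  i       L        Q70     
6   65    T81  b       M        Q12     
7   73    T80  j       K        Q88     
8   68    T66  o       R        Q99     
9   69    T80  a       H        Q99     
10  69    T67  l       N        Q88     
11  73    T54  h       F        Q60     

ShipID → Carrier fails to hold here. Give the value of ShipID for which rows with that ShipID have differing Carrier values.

ShipID=b: rows 1, 6 → Carrier takes values {G, M} — violation
ShipID=k: row 2 → Carrier = N ✓
ShipID=e: row 3 → Carrier = G ✓
ShipID=d: row 4 → Carrier = Q ✓
ShipID=i: row 5 → Carrier = L ✓
ShipID=j: row 7 → Carrier = K ✓
ShipID=o: row 8 → Carrier = R ✓
ShipID=a: row 9 → Carrier = H ✓
ShipID=l: row 10 → Carrier = N ✓
ShipID=h: row 11 → Carrier = F ✓
The only ShipID value with inconsistent Carrier is ShipID=b.

b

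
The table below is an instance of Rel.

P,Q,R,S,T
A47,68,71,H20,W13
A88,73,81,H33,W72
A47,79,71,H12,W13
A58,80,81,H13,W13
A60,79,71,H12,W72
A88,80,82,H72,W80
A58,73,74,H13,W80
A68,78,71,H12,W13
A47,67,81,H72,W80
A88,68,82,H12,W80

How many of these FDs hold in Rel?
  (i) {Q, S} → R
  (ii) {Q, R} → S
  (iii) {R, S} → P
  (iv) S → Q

2

(i) {Q, S} → R: every LHS value maps to a single RHS value — holds.
(ii) {Q, R} → S: every LHS value maps to a single RHS value — holds.
(iii) {R, S} → P: (R=71, S=H12): 3 rows → P takes values {A47, A60, A68} — violation — fails.
(iv) S → Q: S=H12: 4 rows → Q takes values {79, 78, 68} — violation; S=H13: 2 rows → Q takes values {80, 73} — violation; S=H72: 2 rows → Q takes values {80, 67} — violation — fails.
2 of the 4 dependencies hold.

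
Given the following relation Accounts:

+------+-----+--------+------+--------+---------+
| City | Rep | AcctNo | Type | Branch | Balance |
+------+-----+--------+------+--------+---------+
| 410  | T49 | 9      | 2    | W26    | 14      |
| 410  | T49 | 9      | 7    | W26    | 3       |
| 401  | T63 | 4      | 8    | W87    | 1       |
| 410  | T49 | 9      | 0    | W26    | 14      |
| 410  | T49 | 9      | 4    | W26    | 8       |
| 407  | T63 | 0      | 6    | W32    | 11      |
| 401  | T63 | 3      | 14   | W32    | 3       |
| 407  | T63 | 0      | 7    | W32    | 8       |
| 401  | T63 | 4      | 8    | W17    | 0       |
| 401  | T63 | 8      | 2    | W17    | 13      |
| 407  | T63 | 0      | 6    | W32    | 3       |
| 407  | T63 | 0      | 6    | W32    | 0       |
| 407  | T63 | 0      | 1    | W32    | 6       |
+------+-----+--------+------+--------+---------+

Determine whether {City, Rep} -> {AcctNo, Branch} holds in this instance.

No

(City=410, Rep=T49): 4 rows → {AcctNo,Branch} = (9, W26), (9, W26), (9, W26), (9, W26) ✓
(City=401, Rep=T63): 4 rows → {AcctNo,Branch} takes values {(4, W87), (3, W32), (4, W17), (8, W17)} — violation
(City=407, Rep=T63): 5 rows → {AcctNo,Branch} = (0, W32), (0, W32), (0, W32), (0, W32), (0, W32) ✓
Two rows agree on {City, Rep} but differ on {AcctNo, Branch}, so {City, Rep} -> {AcctNo, Branch} does not hold.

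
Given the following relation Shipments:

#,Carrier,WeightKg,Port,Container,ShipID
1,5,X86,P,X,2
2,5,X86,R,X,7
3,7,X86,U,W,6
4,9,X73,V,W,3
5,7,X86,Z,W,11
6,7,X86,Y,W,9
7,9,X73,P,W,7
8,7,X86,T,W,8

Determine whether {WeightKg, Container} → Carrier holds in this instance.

(WeightKg=X86, Container=X): rows 1, 2 → Carrier = 5, 5 ✓
(WeightKg=X86, Container=W): rows 3, 5, 6, 8 → Carrier = 7, 7, 7, 7 ✓
(WeightKg=X73, Container=W): rows 4, 7 → Carrier = 9, 9 ✓
Every {WeightKg, Container} value is associated with a single Carrier value, so {WeightKg, Container} → Carrier holds.

Yes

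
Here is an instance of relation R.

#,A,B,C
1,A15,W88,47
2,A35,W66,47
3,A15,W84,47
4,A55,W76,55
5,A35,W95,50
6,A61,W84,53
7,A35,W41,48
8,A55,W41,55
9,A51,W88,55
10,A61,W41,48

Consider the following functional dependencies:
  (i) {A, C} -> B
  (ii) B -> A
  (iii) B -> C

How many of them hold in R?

0

(i) {A, C} -> B: (A=A15, C=47): rows 1, 3 → B takes values {W88, W84} — violation; (A=A55, C=55): rows 4, 8 → B takes values {W76, W41} — violation — fails.
(ii) B -> A: B=W88: rows 1, 9 → A takes values {A15, A51} — violation; B=W84: rows 3, 6 → A takes values {A15, A61} — violation; B=W41: rows 7, 8, 10 → A takes values {A35, A55, A61} — violation — fails.
(iii) B -> C: B=W88: rows 1, 9 → C takes values {47, 55} — violation; B=W84: rows 3, 6 → C takes values {47, 53} — violation; B=W41: rows 7, 8, 10 → C takes values {48, 55} — violation — fails.
None of the 3 dependencies hold.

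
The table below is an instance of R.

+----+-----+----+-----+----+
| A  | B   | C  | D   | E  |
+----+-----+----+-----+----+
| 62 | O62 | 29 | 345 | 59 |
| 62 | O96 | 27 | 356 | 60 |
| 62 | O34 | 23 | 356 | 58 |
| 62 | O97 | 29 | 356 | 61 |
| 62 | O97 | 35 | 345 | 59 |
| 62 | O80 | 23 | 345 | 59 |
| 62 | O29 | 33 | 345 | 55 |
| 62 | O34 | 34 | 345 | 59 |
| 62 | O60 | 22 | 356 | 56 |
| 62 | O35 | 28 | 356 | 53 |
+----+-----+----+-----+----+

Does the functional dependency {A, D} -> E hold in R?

(A=62, D=345): 5 rows → E takes values {59, 55} — violation
(A=62, D=356): 5 rows → E takes values {60, 58, 61, 56, 53} — violation
Two rows agree on {A, D} but differ on E, so {A, D} -> E does not hold.

No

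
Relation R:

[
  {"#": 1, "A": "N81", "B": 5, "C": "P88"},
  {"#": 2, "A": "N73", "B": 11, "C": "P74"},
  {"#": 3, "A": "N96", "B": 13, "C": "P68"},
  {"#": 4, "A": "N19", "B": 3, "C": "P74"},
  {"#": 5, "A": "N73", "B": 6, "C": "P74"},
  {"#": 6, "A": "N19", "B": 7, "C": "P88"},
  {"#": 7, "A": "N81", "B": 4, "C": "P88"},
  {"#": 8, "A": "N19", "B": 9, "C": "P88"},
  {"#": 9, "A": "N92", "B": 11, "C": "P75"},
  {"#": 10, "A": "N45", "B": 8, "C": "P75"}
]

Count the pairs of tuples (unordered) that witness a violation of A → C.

A=N81: all 2 rows agree on C — 0 pairs.
A=N73: all 2 rows agree on C — 0 pairs.
A=N19: violating pairs (4,6), (4,8) — 2 pairs.

2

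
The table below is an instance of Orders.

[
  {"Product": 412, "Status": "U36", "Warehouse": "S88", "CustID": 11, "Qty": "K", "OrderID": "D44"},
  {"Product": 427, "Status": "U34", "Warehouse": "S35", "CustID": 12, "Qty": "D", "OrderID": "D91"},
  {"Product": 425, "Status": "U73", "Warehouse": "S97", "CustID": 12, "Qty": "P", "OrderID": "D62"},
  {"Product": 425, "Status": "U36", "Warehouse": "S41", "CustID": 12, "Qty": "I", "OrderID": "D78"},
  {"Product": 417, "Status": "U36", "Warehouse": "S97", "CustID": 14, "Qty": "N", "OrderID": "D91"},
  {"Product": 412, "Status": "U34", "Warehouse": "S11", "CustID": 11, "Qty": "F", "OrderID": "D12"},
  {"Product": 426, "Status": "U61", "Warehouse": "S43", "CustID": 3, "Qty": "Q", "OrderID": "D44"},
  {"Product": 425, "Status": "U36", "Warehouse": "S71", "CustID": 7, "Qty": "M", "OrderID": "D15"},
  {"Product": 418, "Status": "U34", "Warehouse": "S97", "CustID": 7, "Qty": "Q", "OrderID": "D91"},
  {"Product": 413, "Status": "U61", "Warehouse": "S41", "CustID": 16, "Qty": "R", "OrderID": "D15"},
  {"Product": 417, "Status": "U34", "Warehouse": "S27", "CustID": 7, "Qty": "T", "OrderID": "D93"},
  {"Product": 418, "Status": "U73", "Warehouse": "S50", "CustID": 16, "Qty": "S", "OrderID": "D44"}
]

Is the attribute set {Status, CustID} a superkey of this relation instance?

Two distinct rows share (Status=U34, CustID=7), so {Status, CustID} does not determine every attribute — not a superkey.

No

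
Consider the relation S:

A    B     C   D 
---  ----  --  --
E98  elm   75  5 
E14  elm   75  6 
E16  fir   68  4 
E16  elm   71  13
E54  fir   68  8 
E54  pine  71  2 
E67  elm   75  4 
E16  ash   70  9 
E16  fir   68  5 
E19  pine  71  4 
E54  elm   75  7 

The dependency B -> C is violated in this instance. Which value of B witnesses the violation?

B=elm: 5 rows → C takes values {75, 71} — violation
B=fir: 3 rows → C = 68, 68, 68 ✓
B=pine: 2 rows → C = 71, 71 ✓
B=ash: 1 row → C = 70 ✓
The only B value with inconsistent C is B=elm.

elm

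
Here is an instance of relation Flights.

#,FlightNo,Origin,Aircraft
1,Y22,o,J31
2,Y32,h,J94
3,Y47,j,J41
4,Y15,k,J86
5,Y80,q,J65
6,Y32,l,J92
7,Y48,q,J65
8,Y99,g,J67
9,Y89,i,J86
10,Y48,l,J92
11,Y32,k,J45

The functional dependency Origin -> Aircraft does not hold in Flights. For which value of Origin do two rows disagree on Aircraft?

k

Origin=o: row 1 → Aircraft = J31 ✓
Origin=h: row 2 → Aircraft = J94 ✓
Origin=j: row 3 → Aircraft = J41 ✓
Origin=k: rows 4, 11 → Aircraft takes values {J86, J45} — violation
Origin=q: rows 5, 7 → Aircraft = J65, J65 ✓
Origin=l: rows 6, 10 → Aircraft = J92, J92 ✓
Origin=g: row 8 → Aircraft = J67 ✓
Origin=i: row 9 → Aircraft = J86 ✓
The only Origin value with inconsistent Aircraft is Origin=k.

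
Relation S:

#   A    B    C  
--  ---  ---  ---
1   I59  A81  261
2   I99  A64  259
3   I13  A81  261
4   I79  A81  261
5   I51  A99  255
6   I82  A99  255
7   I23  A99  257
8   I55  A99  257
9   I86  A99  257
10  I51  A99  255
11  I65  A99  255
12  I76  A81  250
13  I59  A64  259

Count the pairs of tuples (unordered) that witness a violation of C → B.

C=261: all 3 rows agree on B — 0 pairs.
C=259: all 2 rows agree on B — 0 pairs.
C=255: all 4 rows agree on B — 0 pairs.
C=257: all 3 rows agree on B — 0 pairs.

0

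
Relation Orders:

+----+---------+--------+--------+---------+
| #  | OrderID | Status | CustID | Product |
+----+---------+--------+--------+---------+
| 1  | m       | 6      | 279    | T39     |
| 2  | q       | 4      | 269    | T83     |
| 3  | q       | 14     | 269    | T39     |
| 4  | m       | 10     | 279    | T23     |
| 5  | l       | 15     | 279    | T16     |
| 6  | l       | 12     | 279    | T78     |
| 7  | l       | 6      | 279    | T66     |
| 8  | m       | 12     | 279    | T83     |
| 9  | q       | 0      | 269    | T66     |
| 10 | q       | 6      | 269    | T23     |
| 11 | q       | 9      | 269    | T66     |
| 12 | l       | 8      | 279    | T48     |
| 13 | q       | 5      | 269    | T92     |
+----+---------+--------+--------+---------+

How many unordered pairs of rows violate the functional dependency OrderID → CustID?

0

OrderID=m: all 3 rows agree on CustID — 0 pairs.
OrderID=q: all 6 rows agree on CustID — 0 pairs.
OrderID=l: all 4 rows agree on CustID — 0 pairs.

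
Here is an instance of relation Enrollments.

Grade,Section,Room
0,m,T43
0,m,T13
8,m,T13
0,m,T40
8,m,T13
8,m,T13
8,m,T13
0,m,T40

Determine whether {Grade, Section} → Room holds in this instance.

(Grade=0, Section=m): 4 rows → Room takes values {T43, T13, T40} — violation
(Grade=8, Section=m): 4 rows → Room = T13, T13, T13, T13 ✓
Two rows agree on {Grade, Section} but differ on Room, so {Grade, Section} → Room does not hold.

No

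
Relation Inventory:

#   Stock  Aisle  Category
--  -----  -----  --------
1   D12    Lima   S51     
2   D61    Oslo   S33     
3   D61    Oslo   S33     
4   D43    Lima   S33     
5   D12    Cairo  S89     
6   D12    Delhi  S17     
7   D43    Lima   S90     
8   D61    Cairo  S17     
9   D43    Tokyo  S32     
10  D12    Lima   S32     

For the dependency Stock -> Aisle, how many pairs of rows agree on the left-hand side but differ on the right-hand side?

Stock=D12: violating pairs (1,5), (1,6), (5,6), (5,10), (6,10) — 5 pairs.
Stock=D61: violating pairs (2,8), (3,8) — 2 pairs.
Stock=D43: violating pairs (4,9), (7,9) — 2 pairs.

9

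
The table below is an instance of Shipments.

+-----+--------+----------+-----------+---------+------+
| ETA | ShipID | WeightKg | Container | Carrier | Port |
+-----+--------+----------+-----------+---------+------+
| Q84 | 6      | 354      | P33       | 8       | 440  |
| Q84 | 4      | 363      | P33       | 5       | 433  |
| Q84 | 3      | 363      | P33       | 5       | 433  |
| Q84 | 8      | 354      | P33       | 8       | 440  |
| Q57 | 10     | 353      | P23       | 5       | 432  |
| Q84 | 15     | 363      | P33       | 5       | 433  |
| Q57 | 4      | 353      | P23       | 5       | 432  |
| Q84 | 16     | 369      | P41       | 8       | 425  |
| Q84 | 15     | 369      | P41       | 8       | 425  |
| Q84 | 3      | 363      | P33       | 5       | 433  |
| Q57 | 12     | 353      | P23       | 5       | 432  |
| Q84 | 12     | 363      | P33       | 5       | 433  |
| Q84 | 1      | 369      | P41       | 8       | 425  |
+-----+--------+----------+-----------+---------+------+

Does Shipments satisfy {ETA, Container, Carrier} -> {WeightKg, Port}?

Yes

(ETA=Q84, Container=P33, Carrier=8): 2 rows → {WeightKg,Port} = (354, 440), (354, 440) ✓
(ETA=Q84, Container=P33, Carrier=5): 5 rows → {WeightKg,Port} = (363, 433), (363, 433), (363, 433), (363, 433), (363, 433) ✓
(ETA=Q57, Container=P23, Carrier=5): 3 rows → {WeightKg,Port} = (353, 432), (353, 432), (353, 432) ✓
(ETA=Q84, Container=P41, Carrier=8): 3 rows → {WeightKg,Port} = (369, 425), (369, 425), (369, 425) ✓
Every {ETA, Container, Carrier} value is associated with a single {WeightKg, Port} value, so {ETA, Container, Carrier} -> {WeightKg, Port} holds.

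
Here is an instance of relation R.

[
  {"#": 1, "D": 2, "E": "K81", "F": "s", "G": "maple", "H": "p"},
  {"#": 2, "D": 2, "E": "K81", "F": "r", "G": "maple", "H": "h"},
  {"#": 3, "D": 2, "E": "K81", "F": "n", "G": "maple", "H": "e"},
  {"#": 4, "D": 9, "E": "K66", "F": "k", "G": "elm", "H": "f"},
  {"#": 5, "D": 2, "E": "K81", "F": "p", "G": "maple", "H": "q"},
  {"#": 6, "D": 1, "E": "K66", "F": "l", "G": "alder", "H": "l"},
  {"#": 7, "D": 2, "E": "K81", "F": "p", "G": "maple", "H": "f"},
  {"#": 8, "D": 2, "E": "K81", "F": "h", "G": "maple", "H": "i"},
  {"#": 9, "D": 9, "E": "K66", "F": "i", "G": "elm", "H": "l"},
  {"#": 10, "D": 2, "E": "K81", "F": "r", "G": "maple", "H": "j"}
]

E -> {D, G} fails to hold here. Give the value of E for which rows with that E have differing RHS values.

K66

E=K81: rows 1, 2, 3, 5, 7, 8, 10 → {D,G} = (2, maple), (2, maple), (2, maple), (2, maple), (2, maple), (2, maple), (2, maple) ✓
E=K66: rows 4, 6, 9 → {D,G} takes values {(9, elm), (1, alder)} — violation
The only E value with inconsistent RHS is E=K66.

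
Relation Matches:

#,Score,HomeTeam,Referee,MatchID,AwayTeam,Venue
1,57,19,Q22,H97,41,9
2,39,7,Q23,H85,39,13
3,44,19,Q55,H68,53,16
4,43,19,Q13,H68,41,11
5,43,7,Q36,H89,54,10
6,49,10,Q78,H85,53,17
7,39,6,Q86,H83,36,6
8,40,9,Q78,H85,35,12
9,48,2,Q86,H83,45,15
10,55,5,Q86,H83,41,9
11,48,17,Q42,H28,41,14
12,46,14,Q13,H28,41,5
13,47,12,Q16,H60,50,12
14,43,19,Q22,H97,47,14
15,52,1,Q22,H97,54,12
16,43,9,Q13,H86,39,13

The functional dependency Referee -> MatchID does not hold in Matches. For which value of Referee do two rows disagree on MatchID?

Referee=Q22: rows 1, 14, 15 → MatchID = H97, H97, H97 ✓
Referee=Q23: row 2 → MatchID = H85 ✓
Referee=Q55: row 3 → MatchID = H68 ✓
Referee=Q13: rows 4, 12, 16 → MatchID takes values {H68, H28, H86} — violation
Referee=Q36: row 5 → MatchID = H89 ✓
Referee=Q78: rows 6, 8 → MatchID = H85, H85 ✓
Referee=Q86: rows 7, 9, 10 → MatchID = H83, H83, H83 ✓
Referee=Q42: row 11 → MatchID = H28 ✓
Referee=Q16: row 13 → MatchID = H60 ✓
The only Referee value with inconsistent MatchID is Referee=Q13.

Q13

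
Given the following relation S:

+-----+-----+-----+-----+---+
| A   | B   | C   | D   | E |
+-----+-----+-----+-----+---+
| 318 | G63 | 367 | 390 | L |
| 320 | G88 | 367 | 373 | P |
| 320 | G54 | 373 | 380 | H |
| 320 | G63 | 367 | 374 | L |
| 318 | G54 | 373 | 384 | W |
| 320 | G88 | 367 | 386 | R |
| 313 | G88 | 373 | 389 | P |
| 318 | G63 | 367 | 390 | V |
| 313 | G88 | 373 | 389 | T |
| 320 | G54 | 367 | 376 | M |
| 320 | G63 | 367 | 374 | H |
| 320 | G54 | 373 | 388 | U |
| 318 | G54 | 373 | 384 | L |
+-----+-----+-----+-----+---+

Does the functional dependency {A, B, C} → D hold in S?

No

(A=318, B=G63, C=367): 2 rows → D = 390, 390 ✓
(A=320, B=G88, C=367): 2 rows → D takes values {373, 386} — violation
(A=320, B=G54, C=373): 2 rows → D takes values {380, 388} — violation
(A=320, B=G63, C=367): 2 rows → D = 374, 374 ✓
(A=318, B=G54, C=373): 2 rows → D = 384, 384 ✓
(A=313, B=G88, C=373): 2 rows → D = 389, 389 ✓
(A=320, B=G54, C=367): 1 row → D = 376 ✓
Two rows agree on {A, B, C} but differ on D, so {A, B, C} → D does not hold.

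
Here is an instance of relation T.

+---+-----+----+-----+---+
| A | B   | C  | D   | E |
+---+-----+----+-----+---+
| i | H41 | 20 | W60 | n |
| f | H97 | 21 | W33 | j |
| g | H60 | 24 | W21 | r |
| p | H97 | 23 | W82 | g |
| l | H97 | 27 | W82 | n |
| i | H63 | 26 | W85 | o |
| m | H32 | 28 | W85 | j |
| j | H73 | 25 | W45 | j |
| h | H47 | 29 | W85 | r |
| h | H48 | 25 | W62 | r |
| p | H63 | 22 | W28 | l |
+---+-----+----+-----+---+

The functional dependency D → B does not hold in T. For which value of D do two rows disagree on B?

W85

D=W60: 1 row → B = H41 ✓
D=W33: 1 row → B = H97 ✓
D=W21: 1 row → B = H60 ✓
D=W82: 2 rows → B = H97, H97 ✓
D=W85: 3 rows → B takes values {H63, H32, H47} — violation
D=W45: 1 row → B = H73 ✓
D=W62: 1 row → B = H48 ✓
D=W28: 1 row → B = H63 ✓
The only D value with inconsistent B is D=W85.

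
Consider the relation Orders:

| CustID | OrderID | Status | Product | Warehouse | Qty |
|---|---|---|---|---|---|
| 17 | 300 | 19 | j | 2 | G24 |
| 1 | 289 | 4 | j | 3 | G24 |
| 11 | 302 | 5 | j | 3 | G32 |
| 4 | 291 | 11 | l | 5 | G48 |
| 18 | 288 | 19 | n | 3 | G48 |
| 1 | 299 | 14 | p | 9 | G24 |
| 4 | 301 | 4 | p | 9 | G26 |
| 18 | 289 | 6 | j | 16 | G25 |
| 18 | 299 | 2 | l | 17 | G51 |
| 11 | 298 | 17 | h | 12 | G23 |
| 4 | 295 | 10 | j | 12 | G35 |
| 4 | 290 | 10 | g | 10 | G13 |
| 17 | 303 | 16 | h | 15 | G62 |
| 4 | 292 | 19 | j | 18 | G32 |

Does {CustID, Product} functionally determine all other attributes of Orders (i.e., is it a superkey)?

Two distinct rows share (CustID=4, Product=j), so {CustID, Product} does not determine every attribute — not a superkey.

No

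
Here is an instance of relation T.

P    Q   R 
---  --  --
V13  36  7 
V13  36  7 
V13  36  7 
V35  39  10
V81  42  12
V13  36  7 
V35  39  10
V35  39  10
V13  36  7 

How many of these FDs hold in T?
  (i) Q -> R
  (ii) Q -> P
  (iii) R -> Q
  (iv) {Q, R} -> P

(i) Q -> R: every LHS value maps to a single RHS value — holds.
(ii) Q -> P: every LHS value maps to a single RHS value — holds.
(iii) R -> Q: every LHS value maps to a single RHS value — holds.
(iv) {Q, R} -> P: every LHS value maps to a single RHS value — holds.
4 of the 4 dependencies hold.

4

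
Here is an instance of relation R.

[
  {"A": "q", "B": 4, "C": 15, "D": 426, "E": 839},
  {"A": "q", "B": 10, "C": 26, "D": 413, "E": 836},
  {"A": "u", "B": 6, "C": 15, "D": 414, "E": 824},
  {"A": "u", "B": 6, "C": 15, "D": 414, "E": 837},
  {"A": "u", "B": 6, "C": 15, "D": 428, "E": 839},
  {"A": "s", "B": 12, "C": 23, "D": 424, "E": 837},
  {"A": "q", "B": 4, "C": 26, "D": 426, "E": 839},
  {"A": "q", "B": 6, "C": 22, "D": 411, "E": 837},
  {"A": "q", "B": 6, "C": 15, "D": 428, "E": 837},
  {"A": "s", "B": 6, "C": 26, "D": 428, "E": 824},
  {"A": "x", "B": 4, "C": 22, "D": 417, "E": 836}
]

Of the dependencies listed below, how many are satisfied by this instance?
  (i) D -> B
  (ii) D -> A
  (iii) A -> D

(i) D -> B: every LHS value maps to a single RHS value — holds.
(ii) D -> A: D=428: 3 rows → A takes values {u, q, s} — violation — fails.
(iii) A -> D: A=q: 5 rows → D takes values {426, 413, 411, 428} — violation; A=u: 3 rows → D takes values {414, 428} — violation; A=s: 2 rows → D takes values {424, 428} — violation — fails.
1 of the 3 dependencies holds.

1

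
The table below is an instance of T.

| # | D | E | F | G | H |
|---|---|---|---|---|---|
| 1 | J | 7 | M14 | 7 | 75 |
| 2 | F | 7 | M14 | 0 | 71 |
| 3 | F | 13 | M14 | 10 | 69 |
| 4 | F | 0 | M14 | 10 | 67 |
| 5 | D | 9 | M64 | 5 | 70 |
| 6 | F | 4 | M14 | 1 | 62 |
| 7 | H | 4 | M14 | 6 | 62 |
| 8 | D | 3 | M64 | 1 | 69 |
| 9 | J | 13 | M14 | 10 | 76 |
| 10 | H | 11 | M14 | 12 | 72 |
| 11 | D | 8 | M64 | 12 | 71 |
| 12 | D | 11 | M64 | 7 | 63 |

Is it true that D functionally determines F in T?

Yes

D=J: rows 1, 9 → F = M14, M14 ✓
D=F: rows 2, 3, 4, 6 → F = M14, M14, M14, M14 ✓
D=D: rows 5, 8, 11, 12 → F = M64, M64, M64, M64 ✓
D=H: rows 7, 10 → F = M14, M14 ✓
Every D value is associated with a single F value, so D → F holds.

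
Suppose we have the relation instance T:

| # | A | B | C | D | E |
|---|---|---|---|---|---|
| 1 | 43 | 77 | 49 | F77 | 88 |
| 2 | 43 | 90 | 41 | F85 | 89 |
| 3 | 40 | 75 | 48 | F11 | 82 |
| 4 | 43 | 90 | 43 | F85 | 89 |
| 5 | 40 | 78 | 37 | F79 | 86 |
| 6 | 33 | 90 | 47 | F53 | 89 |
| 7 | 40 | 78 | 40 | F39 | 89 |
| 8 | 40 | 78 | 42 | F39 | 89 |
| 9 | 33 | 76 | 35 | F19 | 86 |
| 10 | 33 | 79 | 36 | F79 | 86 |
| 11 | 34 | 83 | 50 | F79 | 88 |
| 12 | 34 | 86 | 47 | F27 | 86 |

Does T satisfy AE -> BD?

No

(A=43, E=88): row 1 → {B,D} = (77, F77) ✓
(A=43, E=89): rows 2, 4 → {B,D} = (90, F85), (90, F85) ✓
(A=40, E=82): row 3 → {B,D} = (75, F11) ✓
(A=40, E=86): row 5 → {B,D} = (78, F79) ✓
(A=33, E=89): row 6 → {B,D} = (90, F53) ✓
(A=40, E=89): rows 7, 8 → {B,D} = (78, F39), (78, F39) ✓
(A=33, E=86): rows 9, 10 → {B,D} takes values {(76, F19), (79, F79)} — violation
(A=34, E=88): row 11 → {B,D} = (83, F79) ✓
(A=34, E=86): row 12 → {B,D} = (86, F27) ✓
Two rows agree on AE but differ on BD, so AE -> BD does not hold.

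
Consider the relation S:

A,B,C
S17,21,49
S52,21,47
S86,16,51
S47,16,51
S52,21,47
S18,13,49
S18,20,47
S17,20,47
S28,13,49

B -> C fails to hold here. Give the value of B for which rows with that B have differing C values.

B=21: 3 rows → C takes values {49, 47} — violation
B=16: 2 rows → C = 51, 51 ✓
B=13: 2 rows → C = 49, 49 ✓
B=20: 2 rows → C = 47, 47 ✓
The only B value with inconsistent C is B=21.

21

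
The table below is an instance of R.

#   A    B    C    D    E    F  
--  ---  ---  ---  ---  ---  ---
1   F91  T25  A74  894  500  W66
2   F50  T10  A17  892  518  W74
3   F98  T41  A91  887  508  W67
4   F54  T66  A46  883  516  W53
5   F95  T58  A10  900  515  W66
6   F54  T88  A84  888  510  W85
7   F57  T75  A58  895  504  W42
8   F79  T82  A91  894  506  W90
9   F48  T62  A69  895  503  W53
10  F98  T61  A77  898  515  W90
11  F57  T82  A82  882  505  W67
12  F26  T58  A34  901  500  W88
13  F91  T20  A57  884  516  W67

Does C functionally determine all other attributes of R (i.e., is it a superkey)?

No

Rows 3 and 8 have the same C value C=A91 but are distinct tuples, so C does not determine every attribute — not a superkey.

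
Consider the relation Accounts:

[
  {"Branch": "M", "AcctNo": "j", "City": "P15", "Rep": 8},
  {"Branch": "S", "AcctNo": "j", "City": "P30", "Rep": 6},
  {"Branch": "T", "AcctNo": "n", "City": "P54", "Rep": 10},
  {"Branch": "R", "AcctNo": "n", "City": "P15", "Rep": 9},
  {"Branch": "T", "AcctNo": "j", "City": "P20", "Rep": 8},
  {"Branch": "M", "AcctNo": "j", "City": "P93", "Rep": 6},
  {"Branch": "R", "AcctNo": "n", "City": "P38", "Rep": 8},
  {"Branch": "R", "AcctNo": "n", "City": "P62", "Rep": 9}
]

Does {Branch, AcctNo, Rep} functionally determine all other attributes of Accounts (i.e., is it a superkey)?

Two distinct rows share (Branch=R, AcctNo=n, Rep=9), so {Branch, AcctNo, Rep} does not determine every attribute — not a superkey.

No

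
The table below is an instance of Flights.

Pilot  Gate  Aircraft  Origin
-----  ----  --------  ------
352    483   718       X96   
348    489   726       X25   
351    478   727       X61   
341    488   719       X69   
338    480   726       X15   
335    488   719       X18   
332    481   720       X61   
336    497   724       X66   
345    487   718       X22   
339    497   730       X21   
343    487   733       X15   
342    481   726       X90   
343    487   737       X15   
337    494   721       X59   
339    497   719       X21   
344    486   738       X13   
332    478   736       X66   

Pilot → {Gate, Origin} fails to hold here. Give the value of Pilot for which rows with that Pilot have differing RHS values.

Pilot=352: 1 row → {Gate,Origin} = (483, X96) ✓
Pilot=348: 1 row → {Gate,Origin} = (489, X25) ✓
Pilot=351: 1 row → {Gate,Origin} = (478, X61) ✓
Pilot=341: 1 row → {Gate,Origin} = (488, X69) ✓
Pilot=338: 1 row → {Gate,Origin} = (480, X15) ✓
Pilot=335: 1 row → {Gate,Origin} = (488, X18) ✓
Pilot=332: 2 rows → {Gate,Origin} takes values {(481, X61), (478, X66)} — violation
Pilot=336: 1 row → {Gate,Origin} = (497, X66) ✓
Pilot=345: 1 row → {Gate,Origin} = (487, X22) ✓
Pilot=339: 2 rows → {Gate,Origin} = (497, X21), (497, X21) ✓
Pilot=343: 2 rows → {Gate,Origin} = (487, X15), (487, X15) ✓
Pilot=342: 1 row → {Gate,Origin} = (481, X90) ✓
Pilot=337: 1 row → {Gate,Origin} = (494, X59) ✓
Pilot=344: 1 row → {Gate,Origin} = (486, X13) ✓
The only Pilot value with inconsistent RHS is Pilot=332.

332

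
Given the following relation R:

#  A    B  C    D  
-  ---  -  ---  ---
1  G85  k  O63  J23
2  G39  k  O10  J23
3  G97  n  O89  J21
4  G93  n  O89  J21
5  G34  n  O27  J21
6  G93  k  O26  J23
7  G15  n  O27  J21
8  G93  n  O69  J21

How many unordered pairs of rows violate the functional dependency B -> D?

B=k: all 3 rows agree on D — 0 pairs.
B=n: all 5 rows agree on D — 0 pairs.

0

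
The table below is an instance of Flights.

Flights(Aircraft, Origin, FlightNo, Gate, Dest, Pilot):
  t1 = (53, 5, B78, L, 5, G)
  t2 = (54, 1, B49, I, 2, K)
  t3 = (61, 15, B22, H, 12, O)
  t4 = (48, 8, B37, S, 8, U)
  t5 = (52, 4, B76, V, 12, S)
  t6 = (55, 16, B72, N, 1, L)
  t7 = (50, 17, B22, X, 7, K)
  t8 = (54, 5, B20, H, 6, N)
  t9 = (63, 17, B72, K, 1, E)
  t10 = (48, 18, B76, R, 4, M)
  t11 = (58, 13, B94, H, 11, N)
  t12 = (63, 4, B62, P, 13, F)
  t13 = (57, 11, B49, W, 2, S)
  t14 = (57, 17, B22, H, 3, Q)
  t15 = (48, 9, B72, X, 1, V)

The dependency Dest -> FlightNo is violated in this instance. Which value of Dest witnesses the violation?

12

Dest=5: row 1 → FlightNo = B78 ✓
Dest=2: rows 2, 13 → FlightNo = B49, B49 ✓
Dest=12: rows 3, 5 → FlightNo takes values {B22, B76} — violation
Dest=8: row 4 → FlightNo = B37 ✓
Dest=1: rows 6, 9, 15 → FlightNo = B72, B72, B72 ✓
Dest=7: row 7 → FlightNo = B22 ✓
Dest=6: row 8 → FlightNo = B20 ✓
Dest=4: row 10 → FlightNo = B76 ✓
Dest=11: row 11 → FlightNo = B94 ✓
Dest=13: row 12 → FlightNo = B62 ✓
Dest=3: row 14 → FlightNo = B22 ✓
The only Dest value with inconsistent FlightNo is Dest=12.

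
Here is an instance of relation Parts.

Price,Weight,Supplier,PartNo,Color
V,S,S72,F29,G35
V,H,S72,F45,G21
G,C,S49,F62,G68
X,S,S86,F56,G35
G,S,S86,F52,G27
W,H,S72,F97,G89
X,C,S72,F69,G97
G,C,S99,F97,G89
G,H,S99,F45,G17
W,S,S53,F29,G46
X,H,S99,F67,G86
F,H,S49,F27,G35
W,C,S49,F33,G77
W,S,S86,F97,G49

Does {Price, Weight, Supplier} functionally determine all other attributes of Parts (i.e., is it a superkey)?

All 14 rows have distinct {Price, Weight, Supplier} values, so {Price, Weight, Supplier} → (all attributes) holds and {Price, Weight, Supplier} is a superkey.

Yes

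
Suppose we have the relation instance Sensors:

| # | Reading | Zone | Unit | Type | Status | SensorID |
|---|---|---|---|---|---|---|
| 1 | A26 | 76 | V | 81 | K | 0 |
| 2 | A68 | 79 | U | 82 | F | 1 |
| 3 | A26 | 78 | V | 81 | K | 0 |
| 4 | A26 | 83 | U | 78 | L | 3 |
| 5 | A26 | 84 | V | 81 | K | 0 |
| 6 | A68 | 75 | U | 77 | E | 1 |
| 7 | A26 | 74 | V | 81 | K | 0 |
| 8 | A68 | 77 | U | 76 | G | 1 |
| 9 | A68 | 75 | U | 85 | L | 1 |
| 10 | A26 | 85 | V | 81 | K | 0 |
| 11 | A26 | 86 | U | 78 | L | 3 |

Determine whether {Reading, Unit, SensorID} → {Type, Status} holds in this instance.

(Reading=A26, Unit=V, SensorID=0): rows 1, 3, 5, 7, 10 → {Type,Status} = (81, K), (81, K), (81, K), (81, K), (81, K) ✓
(Reading=A68, Unit=U, SensorID=1): rows 2, 6, 8, 9 → {Type,Status} takes values {(82, F), (77, E), (76, G), (85, L)} — violation
(Reading=A26, Unit=U, SensorID=3): rows 4, 11 → {Type,Status} = (78, L), (78, L) ✓
Two rows agree on {Reading, Unit, SensorID} but differ on {Type, Status}, so {Reading, Unit, SensorID} → {Type, Status} does not hold.

No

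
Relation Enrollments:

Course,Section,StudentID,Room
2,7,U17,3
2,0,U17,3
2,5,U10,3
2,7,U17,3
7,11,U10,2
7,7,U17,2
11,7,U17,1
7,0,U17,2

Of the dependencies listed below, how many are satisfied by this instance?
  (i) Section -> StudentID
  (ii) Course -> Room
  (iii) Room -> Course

3

(i) Section -> StudentID: every LHS value maps to a single RHS value — holds.
(ii) Course -> Room: every LHS value maps to a single RHS value — holds.
(iii) Room -> Course: every LHS value maps to a single RHS value — holds.
3 of the 3 dependencies hold.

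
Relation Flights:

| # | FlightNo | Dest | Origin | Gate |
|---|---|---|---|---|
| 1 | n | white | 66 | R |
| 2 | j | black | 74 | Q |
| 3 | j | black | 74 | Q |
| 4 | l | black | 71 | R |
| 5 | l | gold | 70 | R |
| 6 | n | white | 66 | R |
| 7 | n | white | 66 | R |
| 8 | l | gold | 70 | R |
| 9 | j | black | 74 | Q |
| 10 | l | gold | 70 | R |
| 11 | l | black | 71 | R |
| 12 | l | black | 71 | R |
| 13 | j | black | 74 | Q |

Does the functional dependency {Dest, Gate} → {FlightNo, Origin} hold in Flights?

Yes

(Dest=white, Gate=R): rows 1, 6, 7 → {FlightNo,Origin} = (n, 66), (n, 66), (n, 66) ✓
(Dest=black, Gate=Q): rows 2, 3, 9, 13 → {FlightNo,Origin} = (j, 74), (j, 74), (j, 74), (j, 74) ✓
(Dest=black, Gate=R): rows 4, 11, 12 → {FlightNo,Origin} = (l, 71), (l, 71), (l, 71) ✓
(Dest=gold, Gate=R): rows 5, 8, 10 → {FlightNo,Origin} = (l, 70), (l, 70), (l, 70) ✓
Every {Dest, Gate} value is associated with a single {FlightNo, Origin} value, so {Dest, Gate} → {FlightNo, Origin} holds.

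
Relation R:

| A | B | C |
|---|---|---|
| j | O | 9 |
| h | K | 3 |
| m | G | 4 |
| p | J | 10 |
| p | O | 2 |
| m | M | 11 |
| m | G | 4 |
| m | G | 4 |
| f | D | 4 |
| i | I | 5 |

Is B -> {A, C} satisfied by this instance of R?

B=O: 2 rows → {A,C} takes values {(j, 9), (p, 2)} — violation
B=K: 1 row → {A,C} = (h, 3) ✓
B=G: 3 rows → {A,C} = (m, 4), (m, 4), (m, 4) ✓
B=J: 1 row → {A,C} = (p, 10) ✓
B=M: 1 row → {A,C} = (m, 11) ✓
B=D: 1 row → {A,C} = (f, 4) ✓
B=I: 1 row → {A,C} = (i, 5) ✓
Two rows agree on B but differ on {A, C}, so B -> {A, C} does not hold.

No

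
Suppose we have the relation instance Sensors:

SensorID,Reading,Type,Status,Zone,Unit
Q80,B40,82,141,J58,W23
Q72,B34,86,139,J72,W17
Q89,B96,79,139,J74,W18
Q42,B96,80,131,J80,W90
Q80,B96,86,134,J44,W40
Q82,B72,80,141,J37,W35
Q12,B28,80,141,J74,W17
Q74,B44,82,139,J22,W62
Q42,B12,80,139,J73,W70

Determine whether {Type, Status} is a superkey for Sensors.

No

Two distinct rows share (Type=80, Status=141), so {Type, Status} does not determine every attribute — not a superkey.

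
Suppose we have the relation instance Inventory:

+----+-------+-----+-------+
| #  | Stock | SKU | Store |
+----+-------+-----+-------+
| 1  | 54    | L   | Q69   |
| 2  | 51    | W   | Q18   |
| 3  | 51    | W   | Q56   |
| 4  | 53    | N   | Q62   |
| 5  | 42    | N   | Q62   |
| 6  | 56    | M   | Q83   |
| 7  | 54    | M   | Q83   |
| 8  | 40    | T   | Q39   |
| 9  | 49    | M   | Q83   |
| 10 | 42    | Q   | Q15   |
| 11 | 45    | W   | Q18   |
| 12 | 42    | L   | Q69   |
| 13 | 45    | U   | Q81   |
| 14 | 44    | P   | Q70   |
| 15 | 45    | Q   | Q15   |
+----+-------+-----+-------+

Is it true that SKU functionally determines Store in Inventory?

SKU=L: rows 1, 12 → Store = Q69, Q69 ✓
SKU=W: rows 2, 3, 11 → Store takes values {Q18, Q56} — violation
SKU=N: rows 4, 5 → Store = Q62, Q62 ✓
SKU=M: rows 6, 7, 9 → Store = Q83, Q83, Q83 ✓
SKU=T: row 8 → Store = Q39 ✓
SKU=Q: rows 10, 15 → Store = Q15, Q15 ✓
SKU=U: row 13 → Store = Q81 ✓
SKU=P: row 14 → Store = Q70 ✓
Two rows agree on SKU but differ on Store, so SKU → Store does not hold.

No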